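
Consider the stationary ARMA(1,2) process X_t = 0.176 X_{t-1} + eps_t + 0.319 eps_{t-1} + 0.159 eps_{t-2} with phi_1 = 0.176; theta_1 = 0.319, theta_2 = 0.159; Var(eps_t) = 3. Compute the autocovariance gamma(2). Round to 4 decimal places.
\gamma(2) = 0.8085

Multiply the model equation by X_{t-k} and take expectations. With theta_0 = psi_0 = 1 and psi_j the MA(infinity) weights, this gives
  gamma(k) - sum_i phi_i gamma(k-i) = c_k,
  c_k = sigma^2 * sum_{j=k..q} theta_j psi_{j-k}   (c_k = 0 for k > q),
using gamma(-m) = gamma(m).
psi-weights needed (psi_j = theta_j + sum_i phi_i psi_{j-i}):
  psi_1 = theta_1 + phi_1 = 0.319 + (0.176) = 0.495
  psi_2 = theta_2 + phi_1 psi_1 = 0.159 + (0.176)(0.495) = 0.24612
Right-hand sides:
  c_0 = sigma^2 (1 + theta_1 psi_1 + theta_2 psi_2) = 3 * (1 + (0.319)(0.495) + (0.159)(0.24612)) = 3 * 1.197038 = 3.591114
  c_1 = sigma^2 (theta_1 + theta_2 psi_1) = 3 * (0.319 + (0.159)(0.495)) = 1.193115
  c_2 = sigma^2 theta_2 = 3 * (0.159) = 0.477
Equations for k = 0 and k = 1 (AR order 1):
  gamma(0) = phi_1 gamma(1) + c_0
  gamma(1) = phi_1 gamma(0) + c_1
Substituting the second into the first: gamma(0) (1 - phi_1^2) = c_0 + phi_1 c_1, so
  gamma(0) = (c_0 + phi_1 c_1) / (1 - phi_1^2) = (3.591114 + (0.176)(1.193115)) / (1 - (0.176)^2) = 3.801102 / 0.969024 = 3.922609.
  gamma(1) = phi_1 gamma(0) + c_1 = (0.176)(3.922609) + (1.193115) = 1.883494.
For k = 2: gamma(2) = phi_1 gamma(1) + c_2
  = (0.176)(1.883494) + (0.477) = 0.808495.
Therefore gamma(2) = 0.8085 (to 4 decimal places).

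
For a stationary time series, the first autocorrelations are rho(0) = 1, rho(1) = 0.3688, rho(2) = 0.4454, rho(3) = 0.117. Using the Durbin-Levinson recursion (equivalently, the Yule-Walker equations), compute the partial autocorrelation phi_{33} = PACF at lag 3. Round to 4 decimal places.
\phi_{33} = -0.1600

The PACF at lag k is phi_{kk}, the last component of the solution
to the Yule-Walker system G_k phi = r_k where
  (G_k)_{ij} = rho(|i - j|), (r_k)_i = rho(i), i,j = 1..k.
Equivalently, Durbin-Levinson gives phi_{kk} iteratively:
  phi_{11} = rho(1)
  phi_{kk} = [rho(k) - sum_{j=1..k-1} phi_{k-1,j} rho(k-j)]
            / [1 - sum_{j=1..k-1} phi_{k-1,j} rho(j)],
  phi_{k,j} = phi_{k-1,j} - phi_{kk} phi_{k-1,k-j},  j = 1..k-1.
Step k = 1:
  phi_11 = rho(1) = 0.3688.
Step k = 2:
  phi_22 = [rho(2) - phi_11 rho(1)] / [1 - phi_11 rho(1)] = [0.4454 - (0.3688)(0.3688)] / [1 - (0.3688)(0.3688)]
         = 0.30938656 / 0.86398656 = 0.358092.
  Update: phi_21 = phi_11 - phi_22 phi_11 = 0.3688 - (0.358092)(0.3688) = 0.236736.
Step k = 3:
  phi_33 = [rho(3) - phi_21 rho(2) - phi_22 rho(1)] / [1 - phi_21 rho(1) - phi_22 rho(2)]
    numerator   = 0.117 - (0.236736)(0.4454) - (0.358092)(0.3688) = -0.12050637
    denominator = 1 - (0.236736)(0.3688) - (0.358092)(0.4454) = 0.75319775
  phi_33 = -0.12050637 / 0.75319775 = -0.16.
Therefore phi_{33} = -0.1600.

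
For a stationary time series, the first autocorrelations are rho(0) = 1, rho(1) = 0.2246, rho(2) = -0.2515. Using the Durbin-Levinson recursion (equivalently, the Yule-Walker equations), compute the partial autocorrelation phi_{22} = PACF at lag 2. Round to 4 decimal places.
\phi_{22} = -0.3180

The PACF at lag k is phi_{kk}, the last component of the solution
to the Yule-Walker system G_k phi = r_k where
  (G_k)_{ij} = rho(|i - j|), (r_k)_i = rho(i), i,j = 1..k.
Equivalently, Durbin-Levinson gives phi_{kk} iteratively:
  phi_{11} = rho(1)
  phi_{kk} = [rho(k) - sum_{j=1..k-1} phi_{k-1,j} rho(k-j)]
            / [1 - sum_{j=1..k-1} phi_{k-1,j} rho(j)],
  phi_{k,j} = phi_{k-1,j} - phi_{kk} phi_{k-1,k-j},  j = 1..k-1.
Step k = 1:
  phi_11 = rho(1) = 0.2246.
Step k = 2:
  phi_22 = [rho(2) - phi_11 rho(1)] / [1 - phi_11 rho(1)] = [-0.2515 - (0.2246)(0.2246)] / [1 - (0.2246)(0.2246)]
         = -0.30194516 / 0.94955484 = -0.318.
Therefore phi_{22} = -0.3180.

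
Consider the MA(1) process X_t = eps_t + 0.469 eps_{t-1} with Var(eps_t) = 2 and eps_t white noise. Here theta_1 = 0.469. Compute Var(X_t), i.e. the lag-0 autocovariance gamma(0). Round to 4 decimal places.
\gamma(0) = 2.4399

For an MA(q) process X_t = eps_t + sum_i theta_i eps_{t-i} with
Var(eps_t) = sigma^2, the variance is
  gamma(0) = sigma^2 * (1 + sum_i theta_i^2).
  sum_i theta_i^2 = (0.469)^2 = 0.219961.
  gamma(0) = 2 * (1 + 0.219961) = 2 * 1.219961 = 2.439922, which rounds to 2.4399.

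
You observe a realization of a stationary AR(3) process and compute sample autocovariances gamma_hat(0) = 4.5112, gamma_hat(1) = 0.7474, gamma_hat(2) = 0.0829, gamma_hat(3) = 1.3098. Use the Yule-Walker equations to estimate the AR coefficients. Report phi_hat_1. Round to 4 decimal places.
\hat\phi_{1} = 0.1700

The Yule-Walker equations for an AR(p) process read, in matrix form,
  Gamma_p phi = r_p,   with   (Gamma_p)_{ij} = gamma(|i - j|),
                       (r_p)_i = gamma(i),   i,j = 1..p.
Substitute the sample gammas (Toeplitz matrix and right-hand side of size 3):
  Gamma_p = [[4.5112, 0.7474, 0.0829], [0.7474, 4.5112, 0.7474], [0.0829, 0.7474, 4.5112]]
  r_p     = [0.7474, 0.0829, 1.3098]
Written out (R1..R3):
  (R1) 4.5112 phi_1 + 0.7474 phi_2 + 0.0829 phi_3 = 0.7474
  (R2) 0.7474 phi_1 + 4.5112 phi_2 + 0.7474 phi_3 = 0.0829
  (R3) 0.0829 phi_1 + 0.7474 phi_2 + 4.5112 phi_3 = 1.3098
Gaussian elimination:
  R2 <- R2 - (0.7474/4.5112) R1 = R2 - (0.165677) R1:  4.387373 phi_2 + 0.733665 phi_3 = -0.040927
  R3 <- R3 - (0.0829/4.5112) R1 = R3 - (0.018376) R1:  0.733665 phi_2 + 4.509677 phi_3 = 1.296065
  R3 <- R3 - (0.733665/4.387373) R2 = R3 - (0.167222) R2:  4.386992 phi_3 = 1.302909
Back-substitution:
  phi_hat_3 = 1.302909 / 4.386992 = 0.296994
  phi_hat_2 = (-0.040927 - (0.733665)(0.296994)) / 4.387373 = -0.058992
  phi_hat_1 = (0.7474 - (0.7474)(-0.058992) - (0.0829)(0.296994)) / 4.5112 = 0.169992
So phi_hat = [0.1700, -0.0590, 0.2970].
Therefore phi_hat_1 = 0.1700.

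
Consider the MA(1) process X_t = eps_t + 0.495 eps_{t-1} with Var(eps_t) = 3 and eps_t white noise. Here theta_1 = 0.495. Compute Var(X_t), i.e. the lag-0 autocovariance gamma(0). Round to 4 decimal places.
\gamma(0) = 3.7351

For an MA(q) process X_t = eps_t + sum_i theta_i eps_{t-i} with
Var(eps_t) = sigma^2, the variance is
  gamma(0) = sigma^2 * (1 + sum_i theta_i^2).
  sum_i theta_i^2 = (0.495)^2 = 0.245025.
  gamma(0) = 3 * (1 + 0.245025) = 3 * 1.245025 = 3.735075, which rounds to 3.7351.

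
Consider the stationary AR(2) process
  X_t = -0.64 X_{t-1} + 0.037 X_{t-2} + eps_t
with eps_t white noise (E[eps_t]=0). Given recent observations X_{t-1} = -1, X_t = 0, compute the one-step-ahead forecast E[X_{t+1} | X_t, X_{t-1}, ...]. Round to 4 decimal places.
E[X_{t+1} \mid \mathcal F_t] = -0.0370

For an AR(p) model X_t = c + sum_i phi_i X_{t-i} + eps_t, the
one-step-ahead conditional mean is
  E[X_{t+1} | X_t, ...] = c + sum_i phi_i X_{t+1-i}.
Substitute known values:
  E[X_{t+1} | ...] = (-0.64) * (0) + (0.037) * (-1)
                   = -0.0370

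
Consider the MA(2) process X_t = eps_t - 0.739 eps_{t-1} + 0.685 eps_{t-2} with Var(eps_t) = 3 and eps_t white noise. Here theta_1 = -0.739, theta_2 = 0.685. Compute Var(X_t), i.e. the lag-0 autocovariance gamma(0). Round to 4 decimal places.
\gamma(0) = 6.0460

For an MA(q) process X_t = eps_t + sum_i theta_i eps_{t-i} with
Var(eps_t) = sigma^2, the variance is
  gamma(0) = sigma^2 * (1 + sum_i theta_i^2).
  sum_i theta_i^2 = (-0.739)^2 + (0.685)^2 = 0.546121 + 0.469225 = 1.015346.
  gamma(0) = 3 * (1 + 1.015346) = 3 * 2.015346 = 6.046038, which rounds to 6.0460.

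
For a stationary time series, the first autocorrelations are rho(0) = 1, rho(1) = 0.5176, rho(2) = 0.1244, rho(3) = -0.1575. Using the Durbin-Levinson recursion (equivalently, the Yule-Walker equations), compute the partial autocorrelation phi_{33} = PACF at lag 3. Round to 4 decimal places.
\phi_{33} = -0.1890

The PACF at lag k is phi_{kk}, the last component of the solution
to the Yule-Walker system G_k phi = r_k where
  (G_k)_{ij} = rho(|i - j|), (r_k)_i = rho(i), i,j = 1..k.
Equivalently, Durbin-Levinson gives phi_{kk} iteratively:
  phi_{11} = rho(1)
  phi_{kk} = [rho(k) - sum_{j=1..k-1} phi_{k-1,j} rho(k-j)]
            / [1 - sum_{j=1..k-1} phi_{k-1,j} rho(j)],
  phi_{k,j} = phi_{k-1,j} - phi_{kk} phi_{k-1,k-j},  j = 1..k-1.
Step k = 1:
  phi_11 = rho(1) = 0.5176.
Step k = 2:
  phi_22 = [rho(2) - phi_11 rho(1)] / [1 - phi_11 rho(1)] = [0.1244 - (0.5176)(0.5176)] / [1 - (0.5176)(0.5176)]
         = -0.14350976 / 0.73209024 = -0.196027.
  Update: phi_21 = phi_11 - phi_22 phi_11 = 0.5176 - (-0.196027)(0.5176) = 0.619064.
Step k = 3:
  phi_33 = [rho(3) - phi_21 rho(2) - phi_22 rho(1)] / [1 - phi_21 rho(1) - phi_22 rho(2)]
    numerator   = -0.1575 - (0.619064)(0.1244) - (-0.196027)(0.5176) = -0.13304774
    denominator = 1 - (0.619064)(0.5176) - (-0.196027)(0.1244) = 0.70395839
  phi_33 = -0.13304774 / 0.70395839 = -0.189.
Therefore phi_{33} = -0.1890.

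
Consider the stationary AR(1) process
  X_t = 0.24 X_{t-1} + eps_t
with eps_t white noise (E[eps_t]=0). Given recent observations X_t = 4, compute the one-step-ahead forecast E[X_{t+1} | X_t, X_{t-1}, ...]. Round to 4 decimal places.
E[X_{t+1} \mid \mathcal F_t] = 0.9600

For an AR(p) model X_t = c + sum_i phi_i X_{t-i} + eps_t, the
one-step-ahead conditional mean is
  E[X_{t+1} | X_t, ...] = c + sum_i phi_i X_{t+1-i}.
Substitute known values:
  E[X_{t+1} | ...] = (0.24) * (4)
                   = 0.9600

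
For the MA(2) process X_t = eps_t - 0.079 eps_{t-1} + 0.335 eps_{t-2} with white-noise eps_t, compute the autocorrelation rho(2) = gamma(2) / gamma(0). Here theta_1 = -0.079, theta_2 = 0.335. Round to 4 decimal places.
\rho(2) = 0.2995

For an MA(q) process with theta_0 = 1, the autocovariance is
  gamma(k) = sigma^2 * sum_{i=0..q-k} theta_i * theta_{i+k},
and rho(k) = gamma(k) / gamma(0). Sigma^2 cancels.
  numerator   = (1)*(0.335) = 0.335.
  denominator = (1)^2 + (-0.079)^2 + (0.335)^2 = 1.118466.
  rho(2) = 0.335 / 1.118466 = 0.2995.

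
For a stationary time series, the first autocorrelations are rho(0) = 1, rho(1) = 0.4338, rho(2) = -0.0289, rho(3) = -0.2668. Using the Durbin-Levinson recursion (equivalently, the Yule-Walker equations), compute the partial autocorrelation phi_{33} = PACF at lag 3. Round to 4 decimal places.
\phi_{33} = -0.1790

The PACF at lag k is phi_{kk}, the last component of the solution
to the Yule-Walker system G_k phi = r_k where
  (G_k)_{ij} = rho(|i - j|), (r_k)_i = rho(i), i,j = 1..k.
Equivalently, Durbin-Levinson gives phi_{kk} iteratively:
  phi_{11} = rho(1)
  phi_{kk} = [rho(k) - sum_{j=1..k-1} phi_{k-1,j} rho(k-j)]
            / [1 - sum_{j=1..k-1} phi_{k-1,j} rho(j)],
  phi_{k,j} = phi_{k-1,j} - phi_{kk} phi_{k-1,k-j},  j = 1..k-1.
Step k = 1:
  phi_11 = rho(1) = 0.4338.
Step k = 2:
  phi_22 = [rho(2) - phi_11 rho(1)] / [1 - phi_11 rho(1)] = [-0.0289 - (0.4338)(0.4338)] / [1 - (0.4338)(0.4338)]
         = -0.21708244 / 0.81181756 = -0.267403.
  Update: phi_21 = phi_11 - phi_22 phi_11 = 0.4338 - (-0.267403)(0.4338) = 0.549799.
Step k = 3:
  phi_33 = [rho(3) - phi_21 rho(2) - phi_22 rho(1)] / [1 - phi_21 rho(1) - phi_22 rho(2)]
    numerator   = -0.2668 - (0.549799)(-0.0289) - (-0.267403)(0.4338) = -0.13491138
    denominator = 1 - (0.549799)(0.4338) - (-0.267403)(-0.0289) = 0.75376907
  phi_33 = -0.13491138 / 0.75376907 = -0.179.
Therefore phi_{33} = -0.1790.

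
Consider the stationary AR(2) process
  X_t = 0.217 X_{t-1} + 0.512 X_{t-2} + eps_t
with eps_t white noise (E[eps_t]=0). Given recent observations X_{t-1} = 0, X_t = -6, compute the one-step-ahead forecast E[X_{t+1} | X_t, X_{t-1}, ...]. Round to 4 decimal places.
E[X_{t+1} \mid \mathcal F_t] = -1.3020

For an AR(p) model X_t = c + sum_i phi_i X_{t-i} + eps_t, the
one-step-ahead conditional mean is
  E[X_{t+1} | X_t, ...] = c + sum_i phi_i X_{t+1-i}.
Substitute known values:
  E[X_{t+1} | ...] = (0.217) * (-6) + (0.512) * (0)
                   = -1.3020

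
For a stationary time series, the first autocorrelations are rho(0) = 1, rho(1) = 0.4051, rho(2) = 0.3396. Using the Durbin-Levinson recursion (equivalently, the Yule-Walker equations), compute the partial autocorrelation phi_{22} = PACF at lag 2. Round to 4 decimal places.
\phi_{22} = 0.2099

The PACF at lag k is phi_{kk}, the last component of the solution
to the Yule-Walker system G_k phi = r_k where
  (G_k)_{ij} = rho(|i - j|), (r_k)_i = rho(i), i,j = 1..k.
Equivalently, Durbin-Levinson gives phi_{kk} iteratively:
  phi_{11} = rho(1)
  phi_{kk} = [rho(k) - sum_{j=1..k-1} phi_{k-1,j} rho(k-j)]
            / [1 - sum_{j=1..k-1} phi_{k-1,j} rho(j)],
  phi_{k,j} = phi_{k-1,j} - phi_{kk} phi_{k-1,k-j},  j = 1..k-1.
Step k = 1:
  phi_11 = rho(1) = 0.4051.
Step k = 2:
  phi_22 = [rho(2) - phi_11 rho(1)] / [1 - phi_11 rho(1)] = [0.3396 - (0.4051)(0.4051)] / [1 - (0.4051)(0.4051)]
         = 0.17549399 / 0.83589399 = 0.2099.
Therefore phi_{22} = 0.2099.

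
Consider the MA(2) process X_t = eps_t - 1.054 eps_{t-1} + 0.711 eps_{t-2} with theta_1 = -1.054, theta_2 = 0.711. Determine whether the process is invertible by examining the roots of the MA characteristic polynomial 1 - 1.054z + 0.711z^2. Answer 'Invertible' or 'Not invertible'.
\text{Invertible}

The MA(q) characteristic polynomial is P(z) = 1 - 1.054z + 0.711z^2.
Invertibility requires all roots to lie outside the unit circle, i.e. |z| > 1 for every root.
Set 1 + (-1.054) z + (0.711) z^2 = 0, i.e. a z^2 + b z + c = 0 with a = 0.711, b = -1.054, c = 1.
Discriminant D = b^2 - 4ac = (-1.054)^2 - 4*(0.711)*1 = 1.110916 - (2.844) = -1.733084.
D < 0, so the roots are the complex-conjugate pair z = (-b +/- i sqrt(-D)) / (2a) = 0.7412 +/- 0.9258i.
For a conjugate pair |z|^2 = z * conj(z) = (product of roots) = c/a = 1/(0.711) = 1.40647, so |z| = sqrt(1.40647) = 1.1859 for both roots.
Moduli of all roots: 1.1859, 1.1859.
All moduli strictly greater than 1? Yes.
Verdict: Invertible.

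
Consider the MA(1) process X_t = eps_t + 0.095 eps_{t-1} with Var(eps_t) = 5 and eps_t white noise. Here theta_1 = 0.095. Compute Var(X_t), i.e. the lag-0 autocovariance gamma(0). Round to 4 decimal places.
\gamma(0) = 5.0451

For an MA(q) process X_t = eps_t + sum_i theta_i eps_{t-i} with
Var(eps_t) = sigma^2, the variance is
  gamma(0) = sigma^2 * (1 + sum_i theta_i^2).
  sum_i theta_i^2 = (0.095)^2 = 0.009025.
  gamma(0) = 5 * (1 + 0.009025) = 5 * 1.009025 = 5.045125, which rounds to 5.0451.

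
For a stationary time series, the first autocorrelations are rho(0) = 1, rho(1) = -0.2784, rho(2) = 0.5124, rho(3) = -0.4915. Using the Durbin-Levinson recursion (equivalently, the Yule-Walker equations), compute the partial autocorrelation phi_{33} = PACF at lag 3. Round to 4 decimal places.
\phi_{33} = -0.3970

The PACF at lag k is phi_{kk}, the last component of the solution
to the Yule-Walker system G_k phi = r_k where
  (G_k)_{ij} = rho(|i - j|), (r_k)_i = rho(i), i,j = 1..k.
Equivalently, Durbin-Levinson gives phi_{kk} iteratively:
  phi_{11} = rho(1)
  phi_{kk} = [rho(k) - sum_{j=1..k-1} phi_{k-1,j} rho(k-j)]
            / [1 - sum_{j=1..k-1} phi_{k-1,j} rho(j)],
  phi_{k,j} = phi_{k-1,j} - phi_{kk} phi_{k-1,k-j},  j = 1..k-1.
Step k = 1:
  phi_11 = rho(1) = -0.2784.
Step k = 2:
  phi_22 = [rho(2) - phi_11 rho(1)] / [1 - phi_11 rho(1)] = [0.5124 - (-0.2784)(-0.2784)] / [1 - (-0.2784)(-0.2784)]
         = 0.43489344 / 0.92249344 = 0.471433.
  Update: phi_21 = phi_11 - phi_22 phi_11 = -0.2784 - (0.471433)(-0.2784) = -0.147153.
Step k = 3:
  phi_33 = [rho(3) - phi_21 rho(2) - phi_22 rho(1)] / [1 - phi_21 rho(1) - phi_22 rho(2)]
    numerator   = -0.4915 - (-0.147153)(0.5124) - (0.471433)(-0.2784) = -0.28485189
    denominator = 1 - (-0.147153)(-0.2784) - (0.471433)(0.5124) = 0.71747051
  phi_33 = -0.28485189 / 0.71747051 = -0.397.
Therefore phi_{33} = -0.3970.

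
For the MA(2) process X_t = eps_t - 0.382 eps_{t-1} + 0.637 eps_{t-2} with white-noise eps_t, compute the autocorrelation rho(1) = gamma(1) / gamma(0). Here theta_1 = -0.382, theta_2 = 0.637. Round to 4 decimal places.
\rho(1) = -0.4030

For an MA(q) process with theta_0 = 1, the autocovariance is
  gamma(k) = sigma^2 * sum_{i=0..q-k} theta_i * theta_{i+k},
and rho(k) = gamma(k) / gamma(0). Sigma^2 cancels.
  numerator   = (1)*(-0.382) + (-0.382)*(0.637) = -0.625334.
  denominator = (1)^2 + (-0.382)^2 + (0.637)^2 = 1.551693.
  rho(1) = -0.625334 / 1.551693 = -0.4030.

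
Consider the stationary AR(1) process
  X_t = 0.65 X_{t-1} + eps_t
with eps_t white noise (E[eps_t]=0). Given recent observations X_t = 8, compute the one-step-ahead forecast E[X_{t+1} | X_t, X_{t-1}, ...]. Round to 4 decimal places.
E[X_{t+1} \mid \mathcal F_t] = 5.2000

For an AR(p) model X_t = c + sum_i phi_i X_{t-i} + eps_t, the
one-step-ahead conditional mean is
  E[X_{t+1} | X_t, ...] = c + sum_i phi_i X_{t+1-i}.
Substitute known values:
  E[X_{t+1} | ...] = (0.65) * (8)
                   = 5.2000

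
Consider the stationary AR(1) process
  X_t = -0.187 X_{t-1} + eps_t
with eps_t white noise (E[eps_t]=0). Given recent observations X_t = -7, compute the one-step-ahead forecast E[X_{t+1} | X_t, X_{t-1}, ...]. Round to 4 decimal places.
E[X_{t+1} \mid \mathcal F_t] = 1.3090

For an AR(p) model X_t = c + sum_i phi_i X_{t-i} + eps_t, the
one-step-ahead conditional mean is
  E[X_{t+1} | X_t, ...] = c + sum_i phi_i X_{t+1-i}.
Substitute known values:
  E[X_{t+1} | ...] = (-0.187) * (-7)
                   = 1.3090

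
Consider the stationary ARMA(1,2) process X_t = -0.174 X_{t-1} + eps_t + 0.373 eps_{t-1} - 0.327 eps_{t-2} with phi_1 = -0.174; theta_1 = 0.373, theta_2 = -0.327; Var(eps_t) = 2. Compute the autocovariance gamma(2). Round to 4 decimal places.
\gamma(2) = -0.6900

Multiply the model equation by X_{t-k} and take expectations. With theta_0 = psi_0 = 1 and psi_j the MA(infinity) weights, this gives
  gamma(k) - sum_i phi_i gamma(k-i) = c_k,
  c_k = sigma^2 * sum_{j=k..q} theta_j psi_{j-k}   (c_k = 0 for k > q),
using gamma(-m) = gamma(m).
psi-weights needed (psi_j = theta_j + sum_i phi_i psi_{j-i}):
  psi_1 = theta_1 + phi_1 = 0.373 + (-0.174) = 0.199
  psi_2 = theta_2 + phi_1 psi_1 = -0.327 + (-0.174)(0.199) = -0.361626
Right-hand sides:
  c_0 = sigma^2 (1 + theta_1 psi_1 + theta_2 psi_2) = 2 * (1 + (0.373)(0.199) + (-0.327)(-0.361626)) = 2 * 1.192479 = 2.384957
  c_1 = sigma^2 (theta_1 + theta_2 psi_1) = 2 * (0.373 + (-0.327)(0.199)) = 0.615854
  c_2 = sigma^2 theta_2 = 2 * (-0.327) = -0.654
Equations for k = 0 and k = 1 (AR order 1):
  gamma(0) = phi_1 gamma(1) + c_0
  gamma(1) = phi_1 gamma(0) + c_1
Substituting the second into the first: gamma(0) (1 - phi_1^2) = c_0 + phi_1 c_1, so
  gamma(0) = (c_0 + phi_1 c_1) / (1 - phi_1^2) = (2.384957 + (-0.174)(0.615854)) / (1 - (-0.174)^2) = 2.277799 / 0.969724 = 2.348915.
  gamma(1) = phi_1 gamma(0) + c_1 = (-0.174)(2.348915) + (0.615854) = 0.207143.
For k = 2: gamma(2) = phi_1 gamma(1) + c_2
  = (-0.174)(0.207143) + (-0.654) = -0.690043.
Therefore gamma(2) = -0.6900 (to 4 decimal places).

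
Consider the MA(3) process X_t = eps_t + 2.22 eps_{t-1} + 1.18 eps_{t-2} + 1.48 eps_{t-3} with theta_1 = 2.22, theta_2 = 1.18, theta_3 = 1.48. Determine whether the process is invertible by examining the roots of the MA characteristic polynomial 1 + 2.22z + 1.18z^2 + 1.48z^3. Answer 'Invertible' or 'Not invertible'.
\text{Not invertible}

The MA(q) characteristic polynomial is P(z) = 1 + 2.22z + 1.18z^2 + 1.48z^3.
Invertibility requires all roots to lie outside the unit circle, i.e. |z| > 1 for every root.
Degree 3: look for a simple real root z0 first, then factor out (1 - z/z0) and solve the remaining quadratic.
Testing z0 = -0.5: P(-0.5) = 1 + (2.22)(-0.5) + (1.18)(-0.5)^2 + (1.48)(-0.5)^3
  = 1 + (-1.11) + (0.295) + (-0.185) = 0.  So z_0 = -0.5 is a root, |z_0| = 0.5.
Divide out the factor (1 + 2 z) = (1 - z/z0) (since 1/z0 = -2):
  P(z) = (1 + 2 z)(1 + (0.22) z + (0.74) z^2)
  [check: z-coef 0.22 - (-2) = 2.22; z^2-coef 0.74 - (-2)(0.22) = 1.18; z^3-coef -(-2)(0.74) = 1.48.]
Remaining roots from the quadratic factor 1 + (0.22) z + (0.74) z^2:
  Set 1 + (0.22) z + (0.74) z^2 = 0, i.e. a z^2 + b z + c = 0 with a = 0.74, b = 0.22, c = 1.
  Discriminant D = b^2 - 4ac = (0.22)^2 - 4*(0.74)*1 = 0.0484 - (2.96) = -2.9116.
  D < 0, so the roots are the complex-conjugate pair z = (-b +/- i sqrt(-D)) / (2a) = -0.1486 +/- 1.1529i.
  For a conjugate pair |z|^2 = z * conj(z) = (product of roots) = c/a = 1/(0.74) = 1.351351, so |z| = sqrt(1.351351) = 1.1625 for both roots.
Moduli of all roots: 0.5000, 1.1625, 1.1625.
All moduli strictly greater than 1? No.
Verdict: Not invertible.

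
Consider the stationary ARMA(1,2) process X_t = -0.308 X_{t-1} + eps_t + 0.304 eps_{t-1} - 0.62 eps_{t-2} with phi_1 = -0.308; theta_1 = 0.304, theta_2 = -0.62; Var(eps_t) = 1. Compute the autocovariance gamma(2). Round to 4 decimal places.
\gamma(2) = -0.5794

Multiply the model equation by X_{t-k} and take expectations. With theta_0 = psi_0 = 1 and psi_j the MA(infinity) weights, this gives
  gamma(k) - sum_i phi_i gamma(k-i) = c_k,
  c_k = sigma^2 * sum_{j=k..q} theta_j psi_{j-k}   (c_k = 0 for k > q),
using gamma(-m) = gamma(m).
psi-weights needed (psi_j = theta_j + sum_i phi_i psi_{j-i}):
  psi_1 = theta_1 + phi_1 = 0.304 + (-0.308) = -0.004
  psi_2 = theta_2 + phi_1 psi_1 = -0.62 + (-0.308)(-0.004) = -0.618768
Right-hand sides:
  c_0 = sigma^2 (1 + theta_1 psi_1 + theta_2 psi_2) = 1 * (1 + (0.304)(-0.004) + (-0.62)(-0.618768)) = 1 * 1.38242 = 1.38242
  c_1 = sigma^2 (theta_1 + theta_2 psi_1) = 1 * (0.304 + (-0.62)(-0.004)) = 0.30648
  c_2 = sigma^2 theta_2 = 1 * (-0.62) = -0.62
Equations for k = 0 and k = 1 (AR order 1):
  gamma(0) = phi_1 gamma(1) + c_0
  gamma(1) = phi_1 gamma(0) + c_1
Substituting the second into the first: gamma(0) (1 - phi_1^2) = c_0 + phi_1 c_1, so
  gamma(0) = (c_0 + phi_1 c_1) / (1 - phi_1^2) = (1.38242 + (-0.308)(0.30648)) / (1 - (-0.308)^2) = 1.288024 / 0.905136 = 1.423017.
  gamma(1) = phi_1 gamma(0) + c_1 = (-0.308)(1.423017) + (0.30648) = -0.131809.
For k = 2: gamma(2) = phi_1 gamma(1) + c_2
  = (-0.308)(-0.131809) + (-0.62) = -0.579403.
Therefore gamma(2) = -0.5794 (to 4 decimal places).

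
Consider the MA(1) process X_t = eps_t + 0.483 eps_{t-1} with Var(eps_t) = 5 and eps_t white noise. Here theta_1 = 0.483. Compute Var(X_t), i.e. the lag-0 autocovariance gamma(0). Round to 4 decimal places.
\gamma(0) = 6.1664

For an MA(q) process X_t = eps_t + sum_i theta_i eps_{t-i} with
Var(eps_t) = sigma^2, the variance is
  gamma(0) = sigma^2 * (1 + sum_i theta_i^2).
  sum_i theta_i^2 = (0.483)^2 = 0.233289.
  gamma(0) = 5 * (1 + 0.233289) = 5 * 1.233289 = 6.166445, which rounds to 6.1664.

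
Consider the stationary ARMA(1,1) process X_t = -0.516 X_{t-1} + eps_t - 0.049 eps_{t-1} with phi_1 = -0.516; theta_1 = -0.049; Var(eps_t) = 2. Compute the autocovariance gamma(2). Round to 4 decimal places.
\gamma(2) = 0.8148

Multiply the model equation by X_{t-k} and take expectations. With theta_0 = psi_0 = 1 and psi_j the MA(infinity) weights, this gives
  gamma(k) - sum_i phi_i gamma(k-i) = c_k,
  c_k = sigma^2 * sum_{j=k..q} theta_j psi_{j-k}   (c_k = 0 for k > q),
using gamma(-m) = gamma(m).
psi-weights needed (psi_j = theta_j + sum_i phi_i psi_{j-i}):
  psi_1 = theta_1 + phi_1 = -0.049 + (-0.516) = -0.565
Right-hand sides:
  c_0 = sigma^2 (1 + theta_1 psi_1) = 2 * (1 + (-0.049)(-0.565)) = 2 * 1.027685 = 2.05537
  c_1 = sigma^2 theta_1 = 2 * (-0.049) = -0.098
  c_2 = 0
Equations for k = 0 and k = 1 (AR order 1):
  gamma(0) = phi_1 gamma(1) + c_0
  gamma(1) = phi_1 gamma(0) + c_1
Substituting the second into the first: gamma(0) (1 - phi_1^2) = c_0 + phi_1 c_1, so
  gamma(0) = (c_0 + phi_1 c_1) / (1 - phi_1^2) = (2.05537 + (-0.516)(-0.098)) / (1 - (-0.516)^2) = 2.105938 / 0.733744 = 2.870126.
  gamma(1) = phi_1 gamma(0) + c_1 = (-0.516)(2.870126) + (-0.098) = -1.578985.
For k = 2 (> q): gamma(2) = phi_1 gamma(1) = (-0.516)(-1.578985) = 0.814756.
Therefore gamma(2) = 0.8148 (to 4 decimal places).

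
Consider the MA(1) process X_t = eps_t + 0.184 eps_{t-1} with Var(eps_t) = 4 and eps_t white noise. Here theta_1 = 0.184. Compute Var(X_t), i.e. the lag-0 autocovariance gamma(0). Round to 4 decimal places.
\gamma(0) = 4.1354

For an MA(q) process X_t = eps_t + sum_i theta_i eps_{t-i} with
Var(eps_t) = sigma^2, the variance is
  gamma(0) = sigma^2 * (1 + sum_i theta_i^2).
  sum_i theta_i^2 = (0.184)^2 = 0.033856.
  gamma(0) = 4 * (1 + 0.033856) = 4 * 1.033856 = 4.135424, which rounds to 4.1354.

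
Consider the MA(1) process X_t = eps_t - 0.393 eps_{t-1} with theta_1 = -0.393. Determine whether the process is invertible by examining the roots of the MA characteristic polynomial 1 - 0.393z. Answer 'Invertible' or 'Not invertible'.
\text{Invertible}

The MA(q) characteristic polynomial is P(z) = 1 - 0.393z.
Invertibility requires all roots to lie outside the unit circle, i.e. |z| > 1 for every root.
This is linear in z: 1 + (-0.393) z = 0  =>  z = -1/(-0.393) = 2.544529,  |z| = 2.544529.
Moduli of all roots: 2.5445.
All moduli strictly greater than 1? Yes.
Verdict: Invertible.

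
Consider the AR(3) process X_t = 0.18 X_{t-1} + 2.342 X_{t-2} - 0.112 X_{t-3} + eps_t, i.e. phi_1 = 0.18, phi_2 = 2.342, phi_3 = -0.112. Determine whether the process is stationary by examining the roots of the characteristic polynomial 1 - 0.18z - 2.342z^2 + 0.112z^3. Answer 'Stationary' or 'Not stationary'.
\text{Not stationary}

The AR(p) characteristic polynomial is P(z) = 1 - 0.18z - 2.342z^2 + 0.112z^3.
Stationarity requires all roots to lie outside the unit circle, i.e. |z| > 1 for every root.
Degree 3: look for a simple real root z0 first, then factor out (1 - z/z0) and solve the remaining quadratic.
Testing z0 = 0.625: P(0.625) = 1 + (-0.18)(0.625) + (-2.342)(0.625)^2 + (0.112)(0.625)^3
  = 1 + (-0.1125) + (-0.914844) + (0.027344) = 0.  So z_0 = 0.625 is a root, |z_0| = 0.625.
Divide out the factor (1 - 1.6 z) = (1 - z/z0) (since 1/z0 = 1.6):
  P(z) = (1 - 1.6 z)(1 + (1.42) z + (-0.07) z^2)
  [check: z-coef 1.42 - (1.6) = -0.18; z^2-coef -0.07 - (1.6)(1.42) = -2.342; z^3-coef -(1.6)(-0.07) = 0.112.]
Remaining roots from the quadratic factor 1 + (1.42) z + (-0.07) z^2:
  Set 1 + (1.42) z + (-0.07) z^2 = 0, i.e. a z^2 + b z + c = 0 with a = -0.07, b = 1.42, c = 1.
  Discriminant D = b^2 - 4ac = (1.42)^2 - 4*(-0.07)*1 = 2.0164 - (-0.28) = 2.2964.
  D >= 0, so the roots are real: z = (-b +/- sqrt(D)) / (2a) = (-1.42 +/- 1.515388) / (-0.14).
    z_1 = (-1.42 + 1.515388) / (-0.14) = -0.6813,   |z_1| = 0.6813.
    z_2 = (-1.42 - 1.515388) / (-0.14) = 20.9671,   |z_2| = 20.9671.
Moduli of all roots: 0.6250, 0.6813, 20.9671.
All moduli strictly greater than 1? No.
Verdict: Not stationary.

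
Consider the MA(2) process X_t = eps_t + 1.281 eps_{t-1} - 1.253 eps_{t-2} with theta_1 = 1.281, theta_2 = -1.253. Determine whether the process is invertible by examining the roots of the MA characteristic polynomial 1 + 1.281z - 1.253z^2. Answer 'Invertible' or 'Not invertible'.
\text{Not invertible}

The MA(q) characteristic polynomial is P(z) = 1 + 1.281z - 1.253z^2.
Invertibility requires all roots to lie outside the unit circle, i.e. |z| > 1 for every root.
Set 1 + (1.281) z + (-1.253) z^2 = 0, i.e. a z^2 + b z + c = 0 with a = -1.253, b = 1.281, c = 1.
Discriminant D = b^2 - 4ac = (1.281)^2 - 4*(-1.253)*1 = 1.640961 - (-5.012) = 6.652961.
D >= 0, so the roots are real: z = (-b +/- sqrt(D)) / (2a) = (-1.281 +/- 2.579333) / (-2.506).
  z_1 = (-1.281 + 2.579333) / (-2.506) = -0.5181,   |z_1| = 0.5181.
  z_2 = (-1.281 - 2.579333) / (-2.506) = 1.5404,   |z_2| = 1.5404.
Moduli of all roots: 0.5181, 1.5404.
All moduli strictly greater than 1? No.
Verdict: Not invertible.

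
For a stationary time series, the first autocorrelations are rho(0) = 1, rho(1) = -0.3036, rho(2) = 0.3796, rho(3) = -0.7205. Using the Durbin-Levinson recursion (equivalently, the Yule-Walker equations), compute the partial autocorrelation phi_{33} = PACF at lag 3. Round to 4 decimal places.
\phi_{33} = -0.6680

The PACF at lag k is phi_{kk}, the last component of the solution
to the Yule-Walker system G_k phi = r_k where
  (G_k)_{ij} = rho(|i - j|), (r_k)_i = rho(i), i,j = 1..k.
Equivalently, Durbin-Levinson gives phi_{kk} iteratively:
  phi_{11} = rho(1)
  phi_{kk} = [rho(k) - sum_{j=1..k-1} phi_{k-1,j} rho(k-j)]
            / [1 - sum_{j=1..k-1} phi_{k-1,j} rho(j)],
  phi_{k,j} = phi_{k-1,j} - phi_{kk} phi_{k-1,k-j},  j = 1..k-1.
Step k = 1:
  phi_11 = rho(1) = -0.3036.
Step k = 2:
  phi_22 = [rho(2) - phi_11 rho(1)] / [1 - phi_11 rho(1)] = [0.3796 - (-0.3036)(-0.3036)] / [1 - (-0.3036)(-0.3036)]
         = 0.28742704 / 0.90782704 = 0.31661.
  Update: phi_21 = phi_11 - phi_22 phi_11 = -0.3036 - (0.31661)(-0.3036) = -0.207477.
Step k = 3:
  phi_33 = [rho(3) - phi_21 rho(2) - phi_22 rho(1)] / [1 - phi_21 rho(1) - phi_22 rho(2)]
    numerator   = -0.7205 - (-0.207477)(0.3796) - (0.31661)(-0.3036) = -0.54561887
    denominator = 1 - (-0.207477)(-0.3036) - (0.31661)(0.3796) = 0.81682479
  phi_33 = -0.54561887 / 0.81682479 = -0.668.
Therefore phi_{33} = -0.6680.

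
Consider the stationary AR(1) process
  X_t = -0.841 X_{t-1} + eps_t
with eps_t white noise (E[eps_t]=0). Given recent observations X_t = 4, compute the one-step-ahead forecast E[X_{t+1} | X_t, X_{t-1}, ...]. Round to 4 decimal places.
E[X_{t+1} \mid \mathcal F_t] = -3.3640

For an AR(p) model X_t = c + sum_i phi_i X_{t-i} + eps_t, the
one-step-ahead conditional mean is
  E[X_{t+1} | X_t, ...] = c + sum_i phi_i X_{t+1-i}.
Substitute known values:
  E[X_{t+1} | ...] = (-0.841) * (4)
                   = -3.3640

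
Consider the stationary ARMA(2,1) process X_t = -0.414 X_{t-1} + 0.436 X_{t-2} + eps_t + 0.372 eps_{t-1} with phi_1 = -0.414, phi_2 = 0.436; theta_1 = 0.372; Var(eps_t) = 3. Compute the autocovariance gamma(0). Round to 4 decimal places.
\gamma(0) = 4.7569

Multiply the model equation by X_{t-k} and take expectations. With theta_0 = psi_0 = 1 and psi_j the MA(infinity) weights, this gives
  gamma(k) - sum_i phi_i gamma(k-i) = c_k,
  c_k = sigma^2 * sum_{j=k..q} theta_j psi_{j-k}   (c_k = 0 for k > q),
using gamma(-m) = gamma(m).
psi-weights needed (psi_j = theta_j + sum_i phi_i psi_{j-i}):
  psi_1 = theta_1 + phi_1 = 0.372 + (-0.414) = -0.042
Right-hand sides:
  c_0 = sigma^2 (1 + theta_1 psi_1) = 3 * (1 + (0.372)(-0.042)) = 3 * 0.984376 = 2.953128
  c_1 = sigma^2 theta_1 = 3 * (0.372) = 1.116
  c_2 = 0
Equations for k = 0, 1, 2 (AR order 2, c_2 = 0):
  (E0) gamma(0) = phi_1 gamma(1) + phi_2 gamma(2) + c_0
  (E1) gamma(1) = phi_1 gamma(0) + phi_2 gamma(1) + c_1
  (E2) gamma(2) = phi_1 gamma(1) + phi_2 gamma(0)
From (E1): gamma(1) = A gamma(0) + B with
  A = phi_1 / (1 - phi_2) = -0.414 / 0.564 = -0.734043,   B = c_1 / (1 - phi_2) = 1.116 / 0.564 = 1.978723.
Insert (E2) into (E0): gamma(0) (1 - phi_2^2) = phi_1 (1 + phi_2) gamma(1) + c_0.
  phi_1 (1 + phi_2) = (-0.414)(1.436) = -0.594504,   1 - phi_2^2 = 0.809904.
Replace gamma(1) by A gamma(0) + B and collect gamma(0):
  gamma(0) [0.809904 - (-0.594504)(-0.734043)] = (-0.594504)(1.978723) + 2.953128
  gamma(0) * 0.373513 = 1.776769
  gamma(0) = 1.776769 / 0.373513 = 4.756916.
Therefore gamma(0) = 4.7569 (to 4 decimal places).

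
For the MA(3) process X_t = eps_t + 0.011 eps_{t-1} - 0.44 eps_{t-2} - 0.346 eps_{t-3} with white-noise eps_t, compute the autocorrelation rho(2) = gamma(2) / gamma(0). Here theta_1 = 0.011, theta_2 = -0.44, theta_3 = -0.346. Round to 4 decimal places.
\rho(2) = -0.3379

For an MA(q) process with theta_0 = 1, the autocovariance is
  gamma(k) = sigma^2 * sum_{i=0..q-k} theta_i * theta_{i+k},
and rho(k) = gamma(k) / gamma(0). Sigma^2 cancels.
  numerator   = (1)*(-0.44) + (0.011)*(-0.346) = -0.443806.
  denominator = (1)^2 + (0.011)^2 + (-0.44)^2 + (-0.346)^2 = 1.313437.
  rho(2) = -0.443806 / 1.313437 = -0.3379.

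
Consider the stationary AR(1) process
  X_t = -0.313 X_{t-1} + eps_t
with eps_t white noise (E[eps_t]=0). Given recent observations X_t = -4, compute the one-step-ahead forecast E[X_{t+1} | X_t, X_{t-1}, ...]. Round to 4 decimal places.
E[X_{t+1} \mid \mathcal F_t] = 1.2520

For an AR(p) model X_t = c + sum_i phi_i X_{t-i} + eps_t, the
one-step-ahead conditional mean is
  E[X_{t+1} | X_t, ...] = c + sum_i phi_i X_{t+1-i}.
Substitute known values:
  E[X_{t+1} | ...] = (-0.313) * (-4)
                   = 1.2520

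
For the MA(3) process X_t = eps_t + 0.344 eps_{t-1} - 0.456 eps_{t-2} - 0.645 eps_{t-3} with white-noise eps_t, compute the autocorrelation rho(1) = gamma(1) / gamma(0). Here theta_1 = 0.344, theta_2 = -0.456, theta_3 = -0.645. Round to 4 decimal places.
\rho(1) = 0.2762

For an MA(q) process with theta_0 = 1, the autocovariance is
  gamma(k) = sigma^2 * sum_{i=0..q-k} theta_i * theta_{i+k},
and rho(k) = gamma(k) / gamma(0). Sigma^2 cancels.
  numerator   = (1)*(0.344) + (0.344)*(-0.456) + (-0.456)*(-0.645) = 0.481256.
  denominator = (1)^2 + (0.344)^2 + (-0.456)^2 + (-0.645)^2 = 1.742297.
  rho(1) = 0.481256 / 1.742297 = 0.2762.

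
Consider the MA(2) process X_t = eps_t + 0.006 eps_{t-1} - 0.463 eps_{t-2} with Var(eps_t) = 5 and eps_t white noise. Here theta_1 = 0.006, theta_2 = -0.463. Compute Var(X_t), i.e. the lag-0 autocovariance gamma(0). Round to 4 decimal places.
\gamma(0) = 6.0720

For an MA(q) process X_t = eps_t + sum_i theta_i eps_{t-i} with
Var(eps_t) = sigma^2, the variance is
  gamma(0) = sigma^2 * (1 + sum_i theta_i^2).
  sum_i theta_i^2 = (0.006)^2 + (-0.463)^2 = 0.000036 + 0.214369 = 0.214405.
  gamma(0) = 5 * (1 + 0.214405) = 5 * 1.214405 = 6.072025, which rounds to 6.0720.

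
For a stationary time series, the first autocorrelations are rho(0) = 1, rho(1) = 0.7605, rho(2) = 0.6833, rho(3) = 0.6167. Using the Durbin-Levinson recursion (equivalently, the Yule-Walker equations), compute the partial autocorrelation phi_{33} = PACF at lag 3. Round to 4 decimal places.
\phi_{33} = 0.0938

The PACF at lag k is phi_{kk}, the last component of the solution
to the Yule-Walker system G_k phi = r_k where
  (G_k)_{ij} = rho(|i - j|), (r_k)_i = rho(i), i,j = 1..k.
Equivalently, Durbin-Levinson gives phi_{kk} iteratively:
  phi_{11} = rho(1)
  phi_{kk} = [rho(k) - sum_{j=1..k-1} phi_{k-1,j} rho(k-j)]
            / [1 - sum_{j=1..k-1} phi_{k-1,j} rho(j)],
  phi_{k,j} = phi_{k-1,j} - phi_{kk} phi_{k-1,k-j},  j = 1..k-1.
Step k = 1:
  phi_11 = rho(1) = 0.7605.
Step k = 2:
  phi_22 = [rho(2) - phi_11 rho(1)] / [1 - phi_11 rho(1)] = [0.6833 - (0.7605)(0.7605)] / [1 - (0.7605)(0.7605)]
         = 0.10493975 / 0.42163975 = 0.248885.
  Update: phi_21 = phi_11 - phi_22 phi_11 = 0.7605 - (0.248885)(0.7605) = 0.571223.
Step k = 3:
  phi_33 = [rho(3) - phi_21 rho(2) - phi_22 rho(1)] / [1 - phi_21 rho(1) - phi_22 rho(2)]
    numerator   = 0.6167 - (0.571223)(0.6833) - (0.248885)(0.7605) = 0.03710634
    denominator = 1 - (0.571223)(0.7605) - (0.248885)(0.6833) = 0.39552184
  phi_33 = 0.03710634 / 0.39552184 = 0.0938.
Therefore phi_{33} = 0.0938.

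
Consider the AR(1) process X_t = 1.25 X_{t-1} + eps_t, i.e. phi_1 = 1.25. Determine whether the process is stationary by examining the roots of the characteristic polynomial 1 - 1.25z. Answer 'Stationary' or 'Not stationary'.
\text{Not stationary}

The AR(p) characteristic polynomial is P(z) = 1 - 1.25z.
Stationarity requires all roots to lie outside the unit circle, i.e. |z| > 1 for every root.
This is linear in z: 1 + (-1.25) z = 0  =>  z = -1/(-1.25) = 0.8,  |z| = 0.8.
Moduli of all roots: 0.8000.
All moduli strictly greater than 1? No.
Verdict: Not stationary.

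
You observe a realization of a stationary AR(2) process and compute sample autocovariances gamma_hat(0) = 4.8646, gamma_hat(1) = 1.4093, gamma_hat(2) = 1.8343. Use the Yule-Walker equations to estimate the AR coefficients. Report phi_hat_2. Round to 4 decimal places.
\hat\phi_{2} = 0.3200

The Yule-Walker equations for an AR(p) process read, in matrix form,
  Gamma_p phi = r_p,   with   (Gamma_p)_{ij} = gamma(|i - j|),
                       (r_p)_i = gamma(i),   i,j = 1..p.
Substitute the sample gammas (Toeplitz matrix and right-hand side of size 2):
  Gamma_p = [[4.8646, 1.4093], [1.4093, 4.8646]]
  r_p     = [1.4093, 1.8343]
Written out:
  4.8646 phi_1 + 1.4093 phi_2 = 1.4093
  1.4093 phi_1 + 4.8646 phi_2 = 1.8343
Solve by Cramer's rule:
  det = gamma(0)^2 - gamma(1)^2 = (4.8646)^2 - (1.4093)^2 = 23.66433316 - 1.98612649 = 21.67820667
  phi_hat_1 = [gamma(1) gamma(0) - gamma(1) gamma(2)] / det = [(1.4093)(4.8646) - (1.4093)(1.8343)] / 21.67820667 = 4.27060179 / 21.67820667 = 0.197
  phi_hat_2 = [gamma(0) gamma(2) - gamma(1)^2] / det = [(4.8646)(1.8343) - (1.4093)^2] / 21.67820667 = 6.93700929 / 21.67820667 = 0.32
So phi_hat = [0.1970, 0.3200].
Therefore phi_hat_2 = 0.3200.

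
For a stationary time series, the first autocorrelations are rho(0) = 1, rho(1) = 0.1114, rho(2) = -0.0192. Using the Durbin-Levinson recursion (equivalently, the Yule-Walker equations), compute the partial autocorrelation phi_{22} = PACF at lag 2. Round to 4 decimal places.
\phi_{22} = -0.0320

The PACF at lag k is phi_{kk}, the last component of the solution
to the Yule-Walker system G_k phi = r_k where
  (G_k)_{ij} = rho(|i - j|), (r_k)_i = rho(i), i,j = 1..k.
Equivalently, Durbin-Levinson gives phi_{kk} iteratively:
  phi_{11} = rho(1)
  phi_{kk} = [rho(k) - sum_{j=1..k-1} phi_{k-1,j} rho(k-j)]
            / [1 - sum_{j=1..k-1} phi_{k-1,j} rho(j)],
  phi_{k,j} = phi_{k-1,j} - phi_{kk} phi_{k-1,k-j},  j = 1..k-1.
Step k = 1:
  phi_11 = rho(1) = 0.1114.
Step k = 2:
  phi_22 = [rho(2) - phi_11 rho(1)] / [1 - phi_11 rho(1)] = [-0.0192 - (0.1114)(0.1114)] / [1 - (0.1114)(0.1114)]
         = -0.03160996 / 0.98759004 = -0.032.
Therefore phi_{22} = -0.0320.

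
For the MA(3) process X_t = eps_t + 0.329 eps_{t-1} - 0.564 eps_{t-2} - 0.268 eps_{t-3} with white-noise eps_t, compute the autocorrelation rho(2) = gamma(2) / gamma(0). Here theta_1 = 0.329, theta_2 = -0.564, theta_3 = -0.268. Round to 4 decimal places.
\rho(2) = -0.4353

For an MA(q) process with theta_0 = 1, the autocovariance is
  gamma(k) = sigma^2 * sum_{i=0..q-k} theta_i * theta_{i+k},
and rho(k) = gamma(k) / gamma(0). Sigma^2 cancels.
  numerator   = (1)*(-0.564) + (0.329)*(-0.268) = -0.652172.
  denominator = (1)^2 + (0.329)^2 + (-0.564)^2 + (-0.268)^2 = 1.498161.
  rho(2) = -0.652172 / 1.498161 = -0.4353.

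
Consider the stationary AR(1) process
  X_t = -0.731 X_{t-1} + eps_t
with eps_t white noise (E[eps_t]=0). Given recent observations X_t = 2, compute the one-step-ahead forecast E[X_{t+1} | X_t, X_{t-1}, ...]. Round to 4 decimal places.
E[X_{t+1} \mid \mathcal F_t] = -1.4620

For an AR(p) model X_t = c + sum_i phi_i X_{t-i} + eps_t, the
one-step-ahead conditional mean is
  E[X_{t+1} | X_t, ...] = c + sum_i phi_i X_{t+1-i}.
Substitute known values:
  E[X_{t+1} | ...] = (-0.731) * (2)
                   = -1.4620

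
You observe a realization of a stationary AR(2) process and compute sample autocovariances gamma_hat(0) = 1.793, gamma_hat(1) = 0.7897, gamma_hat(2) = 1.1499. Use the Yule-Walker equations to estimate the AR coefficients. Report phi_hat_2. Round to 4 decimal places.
\hat\phi_{2} = 0.5550

The Yule-Walker equations for an AR(p) process read, in matrix form,
  Gamma_p phi = r_p,   with   (Gamma_p)_{ij} = gamma(|i - j|),
                       (r_p)_i = gamma(i),   i,j = 1..p.
Substitute the sample gammas (Toeplitz matrix and right-hand side of size 2):
  Gamma_p = [[1.793, 0.7897], [0.7897, 1.793]]
  r_p     = [0.7897, 1.1499]
Written out:
  1.793 phi_1 + 0.7897 phi_2 = 0.7897
  0.7897 phi_1 + 1.793 phi_2 = 1.1499
Solve by Cramer's rule:
  det = gamma(0)^2 - gamma(1)^2 = (1.793)^2 - (0.7897)^2 = 3.214849 - 0.62362609 = 2.59122291
  phi_hat_1 = [gamma(1) gamma(0) - gamma(1) gamma(2)] / det = [(0.7897)(1.793) - (0.7897)(1.1499)] / 2.59122291 = 0.50785607 / 2.59122291 = 0.196
  phi_hat_2 = [gamma(0) gamma(2) - gamma(1)^2] / det = [(1.793)(1.1499) - (0.7897)^2] / 2.59122291 = 1.43814461 / 2.59122291 = 0.555
So phi_hat = [0.1960, 0.5550].
Therefore phi_hat_2 = 0.5550.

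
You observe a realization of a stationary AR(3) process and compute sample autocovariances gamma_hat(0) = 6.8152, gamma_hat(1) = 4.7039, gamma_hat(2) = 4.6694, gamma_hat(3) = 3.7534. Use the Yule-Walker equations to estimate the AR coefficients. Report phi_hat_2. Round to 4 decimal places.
\hat\phi_{2} = 0.4070

The Yule-Walker equations for an AR(p) process read, in matrix form,
  Gamma_p phi = r_p,   with   (Gamma_p)_{ij} = gamma(|i - j|),
                       (r_p)_i = gamma(i),   i,j = 1..p.
Substitute the sample gammas (Toeplitz matrix and right-hand side of size 3):
  Gamma_p = [[6.8152, 4.7039, 4.6694], [4.7039, 6.8152, 4.7039], [4.6694, 4.7039, 6.8152]]
  r_p     = [4.7039, 4.6694, 3.7534]
Written out (R1..R3):
  (R1) 6.8152 phi_1 + 4.7039 phi_2 + 4.6694 phi_3 = 4.7039
  (R2) 4.7039 phi_1 + 6.8152 phi_2 + 4.7039 phi_3 = 4.6694
  (R3) 4.6694 phi_1 + 4.7039 phi_2 + 6.8152 phi_3 = 3.7534
Gaussian elimination:
  R2 <- R2 - (4.7039/6.8152) R1 = R2 - (0.690207) R1:  3.568534 phi_2 + 1.481047 phi_3 = 1.422734
  R3 <- R3 - (4.6694/6.8152) R1 = R3 - (0.685145) R1:  1.481047 phi_2 + 3.615984 phi_3 = 0.530547
  R3 <- R3 - (1.481047/3.568534) R2 = R3 - (0.415029) R2:  3.001306 phi_3 = -0.05993
Back-substitution:
  phi_hat_3 = -0.05993 / 3.001306 = -0.019968
  phi_hat_2 = (1.422734 - (1.481047)(-0.019968)) / 3.568534 = 0.406976
  phi_hat_1 = (4.7039 - (4.7039)(0.406976) - (4.6694)(-0.019968)) / 6.8152 = 0.42299
So phi_hat = [0.4230, 0.4070, -0.0200].
Therefore phi_hat_2 = 0.4070.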